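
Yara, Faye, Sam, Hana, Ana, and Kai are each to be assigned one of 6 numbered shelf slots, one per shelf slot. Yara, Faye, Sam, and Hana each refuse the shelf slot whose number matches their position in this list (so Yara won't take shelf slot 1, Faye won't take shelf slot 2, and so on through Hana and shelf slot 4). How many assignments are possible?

362

Let Aᵢ (for 1 ≤ i ≤ 4) be the placements that put person i in their forbidden shelf slot. Any j of these fix j positions, leaving (6−j)! ways to fill the rest, and there are C(4,j) ways to pick which j.
By inclusion–exclusion, the number of valid placements is Σ_{j=0}^{4} (−1)^j C(4,j)·(6−j)!.
Computing: 720 − 480 + 144 − 24 + 2 = 362.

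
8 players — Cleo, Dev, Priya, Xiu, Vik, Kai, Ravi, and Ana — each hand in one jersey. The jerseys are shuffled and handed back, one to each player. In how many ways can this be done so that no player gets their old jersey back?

14833

Count assignments avoiding every fixed point. For any j of the 8 players fixed to their old jersey, the other 8−j can be arranged in (8−j)! ways.
By inclusion–exclusion this is Σ_{j=0}^{8} (−1)^j C(8,j)·(8−j)!.
Computing: 40320 − 40320 + 20160 − 6720 + 1680 − 336 + 56 − 8 + 1 = 14833.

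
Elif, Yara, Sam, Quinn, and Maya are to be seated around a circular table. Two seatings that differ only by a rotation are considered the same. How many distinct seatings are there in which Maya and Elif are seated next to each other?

Treat {Maya, Elif} as one unit (2 internal orders) and seat the resulting 4 units around the table: (3)! circular arrangements.
So 2 × (3)! = 2 × 6 = 12.

12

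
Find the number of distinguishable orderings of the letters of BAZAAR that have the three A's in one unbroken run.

Treat the 3 copies of A as a single block. The multiset to arrange is then {AAA, B, R, Z}, 4 items in all.
All 4 items are distinct, so there are (4)! = 24 arrangements.

24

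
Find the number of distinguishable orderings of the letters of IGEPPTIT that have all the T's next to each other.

Treat the 2 copies of T as a single block. The multiset to arrange is then {TT, E, G, I, I, P, P}, 7 items in all.
That gives (7)!/(2!·2!) = 1260 arrangements.

1260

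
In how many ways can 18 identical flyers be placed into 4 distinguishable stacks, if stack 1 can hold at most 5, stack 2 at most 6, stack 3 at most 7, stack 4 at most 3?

20

Without the upper bounds there are C(21,3) = 1330 ways to split 18 among 4 stacks.
Subtract solutions that violate a single cap (substitute x_i' = x_i − (cap_i+1)): x_1 ≥ 6 gives C(15,3) = 455; x_2 ≥ 7 gives C(14,3) = 364; x_3 ≥ 8 gives C(13,3) = 286; x_4 ≥ 4 gives C(17,3) = 680. Together 1785.
Add back pairs where two caps are both exceeded: 56 + 35 + 165 + 20 + 120 + 84 = 480.
Subtract triples: 0 + 4 + 1 + 0 = 5.
By inclusion–exclusion the count is 1330 − 1785 + 480 − 5 = 20.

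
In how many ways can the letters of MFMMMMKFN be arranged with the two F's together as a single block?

336

Treat the 2 copies of F as a single block. The multiset to arrange is then {FF, K, M, M, M, M, M, N}, 8 items in all.
That gives (8)!/(5!) = 336 arrangements.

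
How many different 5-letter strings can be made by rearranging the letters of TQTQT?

The 5 letters of TQTQT have repeats: Q appearing twice and T appearing 3 times.
So there are 5! / (3!·2!) = 10 distinguishable arrangements.

10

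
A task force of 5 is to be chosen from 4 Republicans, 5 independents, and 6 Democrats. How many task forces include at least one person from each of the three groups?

2170

Total 5-person selections from all 15: C(15,5) = 3003.
Selections missing a whole group: no Republicans → C(11,5) = 462; no independents → C(10,5) = 252; no Democrats → C(9,5) = 126.
Add back selections omitting two groups (i.e. drawn from a single group): C(4,5) + C(5,5) + C(6,5) = 7.
By inclusion–exclusion: 3003 − 840 + 7 = 2170.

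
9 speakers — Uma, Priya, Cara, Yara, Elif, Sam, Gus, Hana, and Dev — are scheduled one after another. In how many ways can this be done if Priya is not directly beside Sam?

282240

There are 9! = 362880 arrangements in all. If Priya and Sam are adjacent, merging them into one block gives 2·(8)! = 80640 arrangements.
So 362880 − 80640 = 282240 arrangements keep them apart.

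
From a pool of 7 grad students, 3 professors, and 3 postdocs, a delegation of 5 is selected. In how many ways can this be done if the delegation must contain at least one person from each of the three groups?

798

Unrestricted: C(13,5) = 1287 ways to pick any 5 of the 13.
Subtract selections that omit an entire group: no grad students → C(6,5) = 6; no professors → C(10,5) = 252; no postdocs → C(10,5) = 252.
Add back selections omitting two groups (i.e. drawn from a single group): C(7,5) + C(3,5) + C(3,5) = 21.
By inclusion–exclusion: 1287 − 510 + 21 = 798.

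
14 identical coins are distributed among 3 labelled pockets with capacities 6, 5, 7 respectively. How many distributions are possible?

15

By stars and bars, unrestricted non-negative solutions to x_1+…+x_3 = 14 number C(14+2,2) = 120.
Subtract solutions that violate a single cap (substitute x_i' = x_i − (cap_i+1)): x_1 ≥ 7 gives C(9,2) = 36; x_2 ≥ 6 gives C(10,2) = 45; x_3 ≥ 8 gives C(8,2) = 28. Together 109.
Add back pairs where two caps are both exceeded: 3 + 0 + 1 = 4.
By inclusion–exclusion the count is 120 − 109 + 4 = 15.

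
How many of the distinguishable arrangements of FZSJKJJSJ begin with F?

With the first slot taken by F, it remains to arrange the other 8 letters (ZSJKJJSJ).
Those 8 letters have J appearing 4 times and S appearing twice, giving (8)!/(4!·2!) = 840.

840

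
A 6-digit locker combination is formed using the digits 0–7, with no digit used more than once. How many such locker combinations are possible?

With no repetition, fill the 6 digits in order: 8 choices, then 7, down to 3.
That product is 8 × 7 × 6 × 5 × 4 × 3 = 20160.

20160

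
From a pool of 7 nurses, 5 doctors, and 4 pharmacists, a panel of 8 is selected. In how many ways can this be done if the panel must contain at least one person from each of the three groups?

Unrestricted: C(16,8) = 12870 ways to pick any 8 of the 16.
Selections missing a whole group: no nurses → C(9,8) = 9; no doctors → C(11,8) = 165; no pharmacists → C(12,8) = 495.
Add back selections omitting two groups (i.e. drawn from a single group): C(7,8) + C(5,8) + C(4,8) = 0.
By inclusion–exclusion: 12870 − 669 + 0 = 12201.

12201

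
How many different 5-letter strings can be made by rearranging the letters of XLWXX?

XLWXX has 5 letters with X appearing 3 times.
Dividing 5! = 120 by 3! = 6 for the repeated letters gives 20.

20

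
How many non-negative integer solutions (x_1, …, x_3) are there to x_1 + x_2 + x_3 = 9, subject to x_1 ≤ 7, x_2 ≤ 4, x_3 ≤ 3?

17

By stars and bars, unrestricted non-negative solutions to x_1+…+x_3 = 9 number C(9+2,2) = 55.
Subtract solutions that violate a single cap (substitute x_i' = x_i − (cap_i+1)): x_1 ≥ 8 gives C(3,2) = 3; x_2 ≥ 5 gives C(6,2) = 15; x_3 ≥ 4 gives C(7,2) = 21. Together 39.
Add back pairs where two caps are both exceeded: 0 + 0 + 1 = 1.
By inclusion–exclusion the count is 55 − 39 + 1 = 17.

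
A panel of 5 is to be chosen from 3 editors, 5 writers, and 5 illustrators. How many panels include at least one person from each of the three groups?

With no constraint there are C(13,5) = 1287 possible selections.
Selections missing a whole group: no editors → C(10,5) = 252; no writers → C(8,5) = 56; no illustrators → C(8,5) = 56.
Add back selections omitting two groups (i.e. drawn from a single group): C(3,5) + C(5,5) + C(5,5) = 2.
By inclusion–exclusion: 1287 − 364 + 2 = 925.

925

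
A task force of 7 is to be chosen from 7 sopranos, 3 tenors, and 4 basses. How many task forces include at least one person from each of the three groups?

2982

Total 7-person selections from all 14: C(14,7) = 3432.
Selections missing a whole group: no sopranos → C(7,7) = 1; no tenors → C(11,7) = 330; no basses → C(10,7) = 120.
Add back selections omitting two groups (i.e. drawn from a single group): C(7,7) + C(3,7) + C(4,7) = 1.
By inclusion–exclusion: 3432 − 451 + 1 = 2982.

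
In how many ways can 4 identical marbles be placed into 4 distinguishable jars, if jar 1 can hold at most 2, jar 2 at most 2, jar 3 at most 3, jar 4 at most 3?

Ignoring the caps, the number of non-negative solutions to x_1+…+x_4 = 4 is C(7,3) = 35.
Subtract solutions that violate a single cap (substitute x_i' = x_i − (cap_i+1)): x_1 ≥ 3 gives C(4,3) = 4; x_2 ≥ 3 gives C(4,3) = 4; x_3 ≥ 4 gives C(3,3) = 1; x_4 ≥ 4 gives C(3,3) = 1. Together 10.
No two caps can be exceeded simultaneously, so the pair terms are all 0.
By inclusion–exclusion the count is 35 − 10 + 0 = 25.

25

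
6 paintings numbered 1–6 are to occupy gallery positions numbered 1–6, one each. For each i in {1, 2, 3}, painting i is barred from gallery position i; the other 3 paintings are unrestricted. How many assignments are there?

426

Let Aᵢ (for i ∈ {1, 2, 3}) be the placements that put painting i in its forbidden gallery position. Any j of these fix j positions, leaving (6−j)! ways to fill the rest, and there are C(3,j) ways to pick which j.
By inclusion–exclusion, the number of valid placements is Σ_{j=0}^{3} (−1)^j C(3,j)·(6−j)!.
Computing: 720 − 360 + 72 − 6 = 426.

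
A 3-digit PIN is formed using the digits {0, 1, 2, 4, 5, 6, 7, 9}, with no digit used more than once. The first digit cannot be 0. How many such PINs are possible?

The first digit has 8−1 = 7 choices (anything except 0).
The remaining 2 digits are filled from the other 7 symbols without repetition: 7 × 6 = 42.
Total: 7 × 42 = 294.

294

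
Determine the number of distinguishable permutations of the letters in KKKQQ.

Letter multiplicities in KKKQQ: K×3, Q×2.
The number of distinct arrangements is 5!/(3!·2!) = 120/12 = 10.

10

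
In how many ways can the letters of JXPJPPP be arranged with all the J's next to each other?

30

Treat the 2 copies of J as a single block. The multiset to arrange is then {JJ, P, P, P, P, X}, 6 items in all.
That gives (6)!/(4!) = 30 arrangements.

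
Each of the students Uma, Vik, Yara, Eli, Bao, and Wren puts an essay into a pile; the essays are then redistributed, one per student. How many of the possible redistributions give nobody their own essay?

Count assignments avoiding every fixed point. For any j of the 6 students fixed to their own essay, the other 6−j can be arranged in (6−j)! ways.
By inclusion–exclusion this is Σ_{j=0}^{6} (−1)^j C(6,j)·(6−j)!.
Computing: 720 − 720 + 360 − 120 + 30 − 6 + 1 = 265.

265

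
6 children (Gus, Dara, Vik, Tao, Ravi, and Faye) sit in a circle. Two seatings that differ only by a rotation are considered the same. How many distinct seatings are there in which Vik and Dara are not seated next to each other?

72

Without the restriction there are (5)! = 120 seatings.
Seatings with Vik beside Dara: treat them as a block with 2 internal orders, giving 2 × (4)! = 48.
Subtracting, 120 − 48 = 72.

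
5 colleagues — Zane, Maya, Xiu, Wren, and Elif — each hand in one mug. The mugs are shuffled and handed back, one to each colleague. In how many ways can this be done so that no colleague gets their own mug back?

44

This is the derangement count D_5: permutations of 5 items with no fixed point.
By inclusion–exclusion this is Σ_{j=0}^{5} (−1)^j C(5,j)·(5−j)!.
Computing: 120 − 120 + 60 − 20 + 5 − 1 = 44.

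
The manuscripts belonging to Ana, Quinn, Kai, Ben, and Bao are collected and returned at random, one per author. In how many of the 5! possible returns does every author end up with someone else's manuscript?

Count assignments avoiding every fixed point. For any j of the 5 authors fixed to their own manuscript, the other 5−j can be arranged in (5−j)! ways.
By inclusion–exclusion this is Σ_{j=0}^{5} (−1)^j C(5,j)·(5−j)!.
Computing: 120 − 120 + 60 − 20 + 5 − 1 = 44.

44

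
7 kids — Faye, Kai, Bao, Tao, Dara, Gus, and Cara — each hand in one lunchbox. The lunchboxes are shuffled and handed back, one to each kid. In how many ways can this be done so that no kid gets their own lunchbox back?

1854

This is the derangement count D_7: permutations of 7 items with no fixed point.
By inclusion–exclusion this is Σ_{j=0}^{7} (−1)^j C(7,j)·(7−j)!.
Computing: 5040 − 5040 + 2520 − 840 + 210 − 42 + 7 − 1 = 1854.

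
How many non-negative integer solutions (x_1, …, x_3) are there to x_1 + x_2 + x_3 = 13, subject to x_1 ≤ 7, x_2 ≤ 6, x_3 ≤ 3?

By stars and bars, unrestricted non-negative solutions to x_1+…+x_3 = 13 number C(13+2,2) = 105.
Subtract solutions that violate a single cap (substitute x_i' = x_i − (cap_i+1)): x_1 ≥ 8 gives C(7,2) = 21; x_2 ≥ 7 gives C(8,2) = 28; x_3 ≥ 4 gives C(11,2) = 55. Together 104.
Add back pairs where two caps are both exceeded: 0 + 3 + 6 = 9.
By inclusion–exclusion the count is 105 − 104 + 9 = 10.

10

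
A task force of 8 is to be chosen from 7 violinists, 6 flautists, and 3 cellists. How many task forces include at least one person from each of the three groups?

Total 8-person selections from all 16: C(16,8) = 12870.
Subtract selections that omit an entire group: no violinists → C(9,8) = 9; no flautists → C(10,8) = 45; no cellists → C(13,8) = 1287.
Add back selections omitting two groups (i.e. drawn from a single group): C(7,8) + C(6,8) + C(3,8) = 0.
By inclusion–exclusion: 12870 − 1341 + 0 = 11529.

11529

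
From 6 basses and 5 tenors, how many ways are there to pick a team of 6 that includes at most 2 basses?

Split by how many basses are chosen (0 through 2).
Sum: C(6,0)·C(5,6) + C(6,1)·C(5,5) + C(6,2)·C(5,4) = 0 + 6 + 75 = 81.

81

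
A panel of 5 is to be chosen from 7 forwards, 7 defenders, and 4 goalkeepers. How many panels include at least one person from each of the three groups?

Total 5-person selections from all 18: C(18,5) = 8568.
Selections missing a whole group: no forwards → C(11,5) = 462; no defenders → C(11,5) = 462; no goalkeepers → C(14,5) = 2002.
Add back selections omitting two groups (i.e. drawn from a single group): C(7,5) + C(7,5) + C(4,5) = 42.
By inclusion–exclusion: 8568 − 2926 + 42 = 5684.

5684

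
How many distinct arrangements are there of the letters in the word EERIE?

20

Letter multiplicities in EERIE: E×3, I×1, R×1.
So there are 5! / (3!) = 20 distinguishable arrangements.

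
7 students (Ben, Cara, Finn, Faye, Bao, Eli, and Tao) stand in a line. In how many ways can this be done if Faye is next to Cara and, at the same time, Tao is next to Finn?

480

Treat {Faye,Cara} as one block (2 orders) and {Tao,Finn} as another (2 orders).
That leaves 5 units to arrange: 2 × 2 × 5! = 4 × 120 = 480.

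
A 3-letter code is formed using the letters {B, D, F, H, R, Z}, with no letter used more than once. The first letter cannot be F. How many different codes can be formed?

100

The first letter has 6−1 = 5 choices (anything except F).
The remaining 2 letters are filled from the other 5 symbols without repetition: 5 × 4 = 20.
Total: 5 × 20 = 100.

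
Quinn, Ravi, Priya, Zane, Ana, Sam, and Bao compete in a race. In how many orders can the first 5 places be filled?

2520

There are 7 choices for 1st place, 6 for 2nd, and so on down to 3 for position 5.
That gives 7 × 6 × 5 × 4 × 3 = 2520.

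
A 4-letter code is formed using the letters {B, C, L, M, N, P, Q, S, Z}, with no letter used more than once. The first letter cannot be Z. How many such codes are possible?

The first letter has 9−1 = 8 choices (anything except Z).
The remaining 3 letters are filled from the other 8 symbols without repetition: 8 × 7 × 6 = 336.
Total: 8 × 336 = 2688.

2688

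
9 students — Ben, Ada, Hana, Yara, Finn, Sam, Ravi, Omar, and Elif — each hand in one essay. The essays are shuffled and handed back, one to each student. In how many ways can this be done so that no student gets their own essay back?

Count assignments avoiding every fixed point. For any j of the 9 students fixed to their own essay, the other 9−j can be arranged in (9−j)! ways.
By inclusion–exclusion this is Σ_{j=0}^{9} (−1)^j C(9,j)·(9−j)!.
Computing: 362880 − 362880 + 181440 − 60480 + 15120 − 3024 + 504 − 72 + 9 − 1 = 133496.

133496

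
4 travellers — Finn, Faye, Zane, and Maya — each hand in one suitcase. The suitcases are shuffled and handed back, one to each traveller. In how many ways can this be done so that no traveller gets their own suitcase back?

9

This is the derangement count D_4: permutations of 4 items with no fixed point.
By inclusion–exclusion this is Σ_{j=0}^{4} (−1)^j C(4,j)·(4−j)!.
Computing: 24 − 24 + 12 − 4 + 1 = 9.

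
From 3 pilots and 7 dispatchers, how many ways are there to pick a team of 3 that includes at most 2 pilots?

Split by how many pilots are chosen (0 through 2).
Sum: C(3,0)·C(7,3) + C(3,1)·C(7,2) + C(3,2)·C(7,1) = 35 + 63 + 21 = 119.

119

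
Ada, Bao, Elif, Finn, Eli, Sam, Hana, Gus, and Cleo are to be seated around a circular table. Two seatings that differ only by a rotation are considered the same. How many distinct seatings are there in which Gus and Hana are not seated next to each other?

All circular seatings of 9 people number (8)! = 40320.
Those with Gus next to Hana: fuse the pair into one unit and seat 8 units around a circle — 2·(7)! = 10080.
Subtracting, 40320 − 10080 = 30240.

30240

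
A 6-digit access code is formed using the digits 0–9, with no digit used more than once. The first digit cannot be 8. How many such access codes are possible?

136080

The first digit has 10−1 = 9 choices (anything except 8).
The remaining 5 digits are filled from the other 9 symbols without repetition: 9 × 8 × 7 × 6 × 5 = 15120.
Total: 9 × 15120 = 136080.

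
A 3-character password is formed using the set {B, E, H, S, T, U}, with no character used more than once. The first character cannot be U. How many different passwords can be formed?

100

The first character has 6−1 = 5 choices (anything except U).
The remaining 2 characters are filled from the other 5 symbols without repetition: 5 × 4 = 20.
Total: 5 × 20 = 100.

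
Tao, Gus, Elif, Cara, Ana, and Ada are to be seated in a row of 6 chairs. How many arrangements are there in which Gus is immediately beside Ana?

Glue Gus and Ana into one block (2 internal orders), leaving 5 units to arrange in a row.
That gives 2 × 5! = 2 × 120 = 240.

240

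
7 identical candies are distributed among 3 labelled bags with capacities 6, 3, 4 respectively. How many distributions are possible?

19

Ignoring the caps, the number of non-negative solutions to x_1+…+x_3 = 7 is C(9,2) = 36.
Subtract solutions that violate a single cap (substitute x_i' = x_i − (cap_i+1)): x_1 ≥ 7 gives C(2,2) = 1; x_2 ≥ 4 gives C(5,2) = 10; x_3 ≥ 5 gives C(4,2) = 6. Together 17.
No two caps can be exceeded simultaneously, so the pair terms are all 0.
By inclusion–exclusion the count is 36 − 17 + 0 = 19.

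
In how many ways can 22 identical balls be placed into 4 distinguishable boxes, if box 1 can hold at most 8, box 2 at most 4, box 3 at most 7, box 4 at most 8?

Without the upper bounds there are C(25,3) = 2300 ways to split 22 among 4 boxes.
Subtract solutions that violate a single cap (substitute x_i' = x_i − (cap_i+1)): x_1 ≥ 9 gives C(16,3) = 560; x_2 ≥ 5 gives C(20,3) = 1140; x_3 ≥ 8 gives C(17,3) = 680; x_4 ≥ 9 gives C(16,3) = 560. Together 2940.
Add back pairs where two caps are both exceeded: 165 + 56 + 35 + 220 + 165 + 56 = 697.
Subtract triples: 1 + 0 + 0 + 1 = 2.
By inclusion–exclusion the count is 2300 − 2940 + 697 − 2 = 55.

55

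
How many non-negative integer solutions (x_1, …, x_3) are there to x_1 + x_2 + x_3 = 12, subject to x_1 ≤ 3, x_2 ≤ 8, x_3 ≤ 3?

Ignoring the caps, the number of non-negative solutions to x_1+…+x_3 = 12 is C(14,2) = 91.
Subtract solutions that violate a single cap (substitute x_i' = x_i − (cap_i+1)): x_1 ≥ 4 gives C(10,2) = 45; x_2 ≥ 9 gives C(5,2) = 10; x_3 ≥ 4 gives C(10,2) = 45. Together 100.
Add back pairs where two caps are both exceeded: 0 + 15 + 0 = 15.
By inclusion–exclusion the count is 91 − 100 + 15 = 6.

6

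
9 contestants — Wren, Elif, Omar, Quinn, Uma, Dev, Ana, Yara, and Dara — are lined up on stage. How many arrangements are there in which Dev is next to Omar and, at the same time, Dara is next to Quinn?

20160

Treat {Dev,Omar} as one block (2 orders) and {Dara,Quinn} as another (2 orders).
That leaves 7 units to arrange: 2 × 2 × 7! = 4 × 5040 = 20160.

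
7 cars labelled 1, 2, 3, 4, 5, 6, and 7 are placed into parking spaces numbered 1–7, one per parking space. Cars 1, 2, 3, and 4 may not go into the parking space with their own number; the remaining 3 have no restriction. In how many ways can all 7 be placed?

2790

Let Aᵢ (for 1 ≤ i ≤ 4) be the placements that put car i in its forbidden parking space. Any j of these fix j positions, leaving (7−j)! ways to fill the rest, and there are C(4,j) ways to pick which j.
By inclusion–exclusion, the number of valid placements is Σ_{j=0}^{4} (−1)^j C(4,j)·(7−j)!.
Computing: 5040 − 2880 + 720 − 96 + 6 = 2790.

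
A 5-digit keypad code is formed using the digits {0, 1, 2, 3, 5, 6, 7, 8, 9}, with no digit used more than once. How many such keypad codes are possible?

This is a permutation of 5 out of 9: P(9,5) = 9!/4!.
That product is 9 × 8 × 7 × 6 × 5 = 15120.

15120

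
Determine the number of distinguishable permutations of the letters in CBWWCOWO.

1680

Letter multiplicities in CBWWCOWO: B×1, C×2, O×2, W×3.
Dividing 8! = 40320 by 3!·2!·2! = 24 for the repeated letters gives 1680.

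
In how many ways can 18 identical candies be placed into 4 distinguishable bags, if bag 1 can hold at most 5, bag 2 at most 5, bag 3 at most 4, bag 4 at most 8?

By stars and bars, unrestricted non-negative solutions to x_1+…+x_4 = 18 number C(18+3,3) = 1330.
Subtract solutions that violate a single cap (substitute x_i' = x_i − (cap_i+1)): x_1 ≥ 6 gives C(15,3) = 455; x_2 ≥ 6 gives C(15,3) = 455; x_3 ≥ 5 gives C(16,3) = 560; x_4 ≥ 9 gives C(12,3) = 220. Together 1690.
Add back pairs where two caps are both exceeded: 84 + 120 + 20 + 120 + 20 + 35 = 399.
Subtract triples: 4 + 0 + 0 + 0 = 4.
By inclusion–exclusion the count is 1330 − 1690 + 399 − 4 = 35.

35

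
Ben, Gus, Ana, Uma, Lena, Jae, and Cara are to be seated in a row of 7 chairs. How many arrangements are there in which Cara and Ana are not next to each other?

Of the 7! = 5040 arrangements, those with Cara and Ana adjacent number 2 × 6! = 1440 (treat the pair as a block with 2 internal orders).
So 5040 − 1440 = 3600 arrangements keep them apart.

3600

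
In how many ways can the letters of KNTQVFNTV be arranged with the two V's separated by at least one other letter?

There are 9!/(2!·2!·2!) = 45360 arrangements of KNTQVFNTV in total.
If the two V's are adjacent, glue them into one block, leaving 8 items to arrange: (8)!/(2!·2!) = 10080 ways.
Subtracting, 45360 − 10080 = 35280 arrangements keep the V's apart.

35280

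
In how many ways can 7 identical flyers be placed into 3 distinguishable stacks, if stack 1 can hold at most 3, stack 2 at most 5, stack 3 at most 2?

9

Ignoring the caps, the number of non-negative solutions to x_1+…+x_3 = 7 is C(9,2) = 36.
Subtract solutions that violate a single cap (substitute x_i' = x_i − (cap_i+1)): x_1 ≥ 4 gives C(5,2) = 10; x_2 ≥ 6 gives C(3,2) = 3; x_3 ≥ 3 gives C(6,2) = 15. Together 28.
Add back pairs where two caps are both exceeded: 0 + 1 + 0 = 1.
By inclusion–exclusion the count is 36 − 28 + 1 = 9.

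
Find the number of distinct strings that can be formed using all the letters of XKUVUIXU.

XKUVUIXU has 8 letters with U appearing 3 times and X appearing twice.
So there are 8! / (3!·2!) = 3360 distinguishable arrangements.

3360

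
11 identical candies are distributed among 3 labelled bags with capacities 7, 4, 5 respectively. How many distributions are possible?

20

Without the upper bounds there are C(13,2) = 78 ways to split 11 among 3 bags.
Subtract solutions that violate a single cap (substitute x_i' = x_i − (cap_i+1)): x_1 ≥ 8 gives C(5,2) = 10; x_2 ≥ 5 gives C(8,2) = 28; x_3 ≥ 6 gives C(7,2) = 21. Together 59.
Add back pairs where two caps are both exceeded: 0 + 0 + 1 = 1.
By inclusion–exclusion the count is 78 − 59 + 1 = 20.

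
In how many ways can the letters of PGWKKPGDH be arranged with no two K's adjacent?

There are 9!/(2!·2!·2!) = 45360 arrangements of PGWKKPGDH in total.
Arrangements with the K's together: treat KK as one letter, giving (8)!/(2!·2!) = 10080.
Hence 45360 − 10080 = 35280.

35280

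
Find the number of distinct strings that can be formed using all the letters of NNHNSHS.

NNHNSHS has 7 letters with H appearing twice, N appearing 3 times, and S appearing twice.
So there are 7! / (3!·2!·2!) = 210 distinguishable arrangements.

210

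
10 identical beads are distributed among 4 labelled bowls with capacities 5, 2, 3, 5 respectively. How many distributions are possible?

Ignoring the caps, the number of non-negative solutions to x_1+…+x_4 = 10 is C(13,3) = 286.
Subtract solutions that violate a single cap (substitute x_i' = x_i − (cap_i+1)): x_1 ≥ 6 gives C(7,3) = 35; x_2 ≥ 3 gives C(10,3) = 120; x_3 ≥ 4 gives C(9,3) = 84; x_4 ≥ 6 gives C(7,3) = 35. Together 274.
Add back pairs where two caps are both exceeded: 4 + 1 + 0 + 20 + 4 + 1 = 30.
By inclusion–exclusion the count is 286 − 274 + 30 = 42.

42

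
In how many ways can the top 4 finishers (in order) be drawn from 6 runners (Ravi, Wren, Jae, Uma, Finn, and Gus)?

360

There are 6 choices for 1st place, 5 for 2nd, and so on down to 3 for position 4.
That gives 6 × 5 × 4 × 3 = 360.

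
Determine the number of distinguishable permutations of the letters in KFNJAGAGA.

30240

Letter multiplicities in KFNJAGAGA: A×3, F×1, G×2, J×1, K×1, N×1.
Dividing 9! = 362880 by 3!·2! = 12 for the repeated letters gives 30240.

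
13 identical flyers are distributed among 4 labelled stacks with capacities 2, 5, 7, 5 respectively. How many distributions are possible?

62

Ignoring the caps, the number of non-negative solutions to x_1+…+x_4 = 13 is C(16,3) = 560.
Subtract solutions that violate a single cap (substitute x_i' = x_i − (cap_i+1)): x_1 ≥ 3 gives C(13,3) = 286; x_2 ≥ 6 gives C(10,3) = 120; x_3 ≥ 8 gives C(8,3) = 56; x_4 ≥ 6 gives C(10,3) = 120. Together 582.
Add back pairs where two caps are both exceeded: 35 + 10 + 35 + 0 + 4 + 0 = 84.
By inclusion–exclusion the count is 560 − 582 + 84 = 62.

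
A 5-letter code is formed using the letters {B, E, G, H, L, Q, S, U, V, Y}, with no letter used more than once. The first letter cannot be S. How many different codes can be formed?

The first letter has 10−1 = 9 choices (anything except S).
The remaining 4 letters are filled from the other 9 symbols without repetition: 9 × 8 × 7 × 6 = 3024.
Total: 9 × 3024 = 27216.

27216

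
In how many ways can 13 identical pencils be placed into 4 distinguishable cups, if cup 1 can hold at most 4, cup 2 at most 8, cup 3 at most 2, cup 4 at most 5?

59

By stars and bars, unrestricted non-negative solutions to x_1+…+x_4 = 13 number C(13+3,3) = 560.
Subtract solutions that violate a single cap (substitute x_i' = x_i − (cap_i+1)): x_1 ≥ 5 gives C(11,3) = 165; x_2 ≥ 9 gives C(7,3) = 35; x_3 ≥ 3 gives C(13,3) = 286; x_4 ≥ 6 gives C(10,3) = 120. Together 606.
Add back pairs where two caps are both exceeded: 0 + 56 + 10 + 4 + 0 + 35 = 105.
By inclusion–exclusion the count is 560 − 606 + 105 = 59.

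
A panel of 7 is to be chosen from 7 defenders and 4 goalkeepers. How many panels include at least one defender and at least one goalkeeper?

Unrestricted: C(11,7) = 330 ways to pick any 7 of the 11.
Selections missing a whole group: no defenders → C(4,7) = 0; no goalkeepers → C(7,7) = 1.
Both groups omitted at once is impossible, so 330 − 1 = 329.

329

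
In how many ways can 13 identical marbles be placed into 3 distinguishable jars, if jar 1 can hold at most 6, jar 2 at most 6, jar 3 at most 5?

15

Ignoring the caps, the number of non-negative solutions to x_1+…+x_3 = 13 is C(15,2) = 105.
Subtract solutions that violate a single cap (substitute x_i' = x_i − (cap_i+1)): x_1 ≥ 7 gives C(8,2) = 28; x_2 ≥ 7 gives C(8,2) = 28; x_3 ≥ 6 gives C(9,2) = 36. Together 92.
Add back pairs where two caps are both exceeded: 0 + 1 + 1 = 2.
By inclusion–exclusion the count is 105 − 92 + 2 = 15.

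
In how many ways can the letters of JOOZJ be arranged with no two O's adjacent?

18

Total arrangements of JOOZJ: 5!/(2!·2!) = 30.
Arrangements with the O's together: treat OO as one letter, giving (4)!/(2!) = 12.
Hence 30 − 12 = 18.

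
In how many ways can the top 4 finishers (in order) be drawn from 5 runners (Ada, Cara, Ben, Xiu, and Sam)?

120

This is an ordered selection of 4 from 5: P(5,4).
That gives 5 × 4 × 3 × 2 = 120.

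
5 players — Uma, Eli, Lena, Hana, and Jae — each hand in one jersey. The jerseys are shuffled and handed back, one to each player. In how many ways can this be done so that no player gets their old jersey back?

Count assignments avoiding every fixed point. For any j of the 5 players fixed to their old jersey, the other 5−j can be arranged in (5−j)! ways.
By inclusion–exclusion this is Σ_{j=0}^{5} (−1)^j C(5,j)·(5−j)!.
Computing: 120 − 120 + 60 − 20 + 5 − 1 = 44.

44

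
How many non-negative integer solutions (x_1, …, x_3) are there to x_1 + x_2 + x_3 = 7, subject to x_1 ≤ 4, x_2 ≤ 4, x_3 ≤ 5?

Without the upper bounds there are C(9,2) = 36 ways to split 7 among 3 variables.
Subtract solutions that violate a single cap (substitute x_i' = x_i − (cap_i+1)): x_1 ≥ 5 gives C(4,2) = 6; x_2 ≥ 5 gives C(4,2) = 6; x_3 ≥ 6 gives C(3,2) = 3. Together 15.
No two caps can be exceeded simultaneously, so the pair terms are all 0.
By inclusion–exclusion the count is 36 − 15 + 0 = 21.

21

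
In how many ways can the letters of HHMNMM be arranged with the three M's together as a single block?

12

Treat the 3 copies of M as a single block. The multiset to arrange is then {MMM, H, H, N}, 4 items in all.
That gives (4)!/(2!) = 12 arrangements.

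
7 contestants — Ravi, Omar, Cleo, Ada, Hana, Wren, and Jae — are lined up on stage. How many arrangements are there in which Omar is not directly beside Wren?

Of the 7! = 5040 arrangements, those with Omar and Wren adjacent number 2 × 6! = 1440 (treat the pair as a block with 2 internal orders).
Complementary counting: 5040 − 1440 = 3600.

3600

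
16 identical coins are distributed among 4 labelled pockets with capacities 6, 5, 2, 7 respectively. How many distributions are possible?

By stars and bars, unrestricted non-negative solutions to x_1+…+x_4 = 16 number C(16+3,3) = 969.
Subtract solutions that violate a single cap (substitute x_i' = x_i − (cap_i+1)): x_1 ≥ 7 gives C(12,3) = 220; x_2 ≥ 6 gives C(13,3) = 286; x_3 ≥ 3 gives C(16,3) = 560; x_4 ≥ 8 gives C(11,3) = 165. Together 1231.
Add back pairs where two caps are both exceeded: 20 + 84 + 4 + 120 + 10 + 56 = 294.
Subtract triples: 1 + 0 + 0 + 0 = 1.
By inclusion–exclusion the count is 969 − 1231 + 294 − 1 = 31.

31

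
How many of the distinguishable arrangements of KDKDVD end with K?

20

Fix K in the last position and arrange the remaining 5 letters.
Those 5 letters have D appearing 3 times, giving (5)!/(3!) = 20.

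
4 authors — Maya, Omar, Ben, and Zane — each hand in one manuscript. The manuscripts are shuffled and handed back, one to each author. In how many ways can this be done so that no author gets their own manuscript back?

This is the derangement count D_4: permutations of 4 items with no fixed point.
By inclusion–exclusion this is Σ_{j=0}^{4} (−1)^j C(4,j)·(4−j)!.
Computing: 24 − 24 + 12 − 4 + 1 = 9.

9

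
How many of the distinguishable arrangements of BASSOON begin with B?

180

With the first slot taken by B, it remains to arrange the other 6 letters (ASSOON).
Those 6 letters have O appearing twice and S appearing twice, giving (6)!/(2!·2!) = 180.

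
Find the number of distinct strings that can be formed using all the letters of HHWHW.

10

Letter multiplicities in HHWHW: H×3, W×2.
The number of distinct arrangements is 5!/(3!·2!) = 120/12 = 10.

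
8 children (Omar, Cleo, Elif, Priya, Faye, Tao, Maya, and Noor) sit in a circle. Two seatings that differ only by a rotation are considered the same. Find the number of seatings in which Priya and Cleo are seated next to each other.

Treat {Priya, Cleo} as one unit (2 internal orders) and seat the resulting 7 units around the table: (6)! circular arrangements.
So 2 × (6)! = 2 × 720 = 1440.

1440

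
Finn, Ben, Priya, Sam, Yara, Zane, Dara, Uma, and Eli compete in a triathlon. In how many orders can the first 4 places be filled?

This is an ordered selection of 4 from 9: P(9,4).
That gives 9 × 8 × 7 × 6 = 3024.

3024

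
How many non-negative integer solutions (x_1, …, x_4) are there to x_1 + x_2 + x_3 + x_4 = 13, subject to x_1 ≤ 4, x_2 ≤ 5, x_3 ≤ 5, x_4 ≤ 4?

Ignoring the caps, the number of non-negative solutions to x_1+…+x_4 = 13 is C(16,3) = 560.
Subtract solutions that violate a single cap (substitute x_i' = x_i − (cap_i+1)): x_1 ≥ 5 gives C(11,3) = 165; x_2 ≥ 6 gives C(10,3) = 120; x_3 ≥ 6 gives C(10,3) = 120; x_4 ≥ 5 gives C(11,3) = 165. Together 570.
Add back pairs where two caps are both exceeded: 10 + 10 + 20 + 4 + 10 + 10 = 64.
By inclusion–exclusion the count is 560 − 570 + 64 = 54.

54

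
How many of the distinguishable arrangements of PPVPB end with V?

4

Fix V in the last position and arrange the remaining 4 letters.
Those 4 letters have P appearing 3 times, giving (4)!/(3!) = 4.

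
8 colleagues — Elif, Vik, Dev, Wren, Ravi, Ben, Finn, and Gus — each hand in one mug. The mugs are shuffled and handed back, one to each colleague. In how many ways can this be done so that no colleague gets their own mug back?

Let Aᵢ be the assignments in which colleague i gets their own mug. We want the size of the complement of A₁∪…∪A_8.
By inclusion–exclusion this is Σ_{j=0}^{8} (−1)^j C(8,j)·(8−j)!.
Computing: 40320 − 40320 + 20160 − 6720 + 1680 − 336 + 56 − 8 + 1 = 14833.

14833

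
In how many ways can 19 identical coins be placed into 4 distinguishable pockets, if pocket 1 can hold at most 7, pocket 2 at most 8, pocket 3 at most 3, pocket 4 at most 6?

52

Without the upper bounds there are C(22,3) = 1540 ways to split 19 among 4 pockets.
Subtract solutions that violate a single cap (substitute x_i' = x_i − (cap_i+1)): x_1 ≥ 8 gives C(14,3) = 364; x_2 ≥ 9 gives C(13,3) = 286; x_3 ≥ 4 gives C(18,3) = 816; x_4 ≥ 7 gives C(15,3) = 455. Together 1921.
Add back pairs where two caps are both exceeded: 10 + 120 + 35 + 84 + 20 + 165 = 434.
Subtract triples: 0 + 0 + 1 + 0 = 1.
By inclusion–exclusion the count is 1540 − 1921 + 434 − 1 = 52.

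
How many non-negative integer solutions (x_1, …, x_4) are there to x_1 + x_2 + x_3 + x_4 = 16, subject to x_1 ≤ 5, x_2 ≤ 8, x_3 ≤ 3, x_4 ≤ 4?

Without the upper bounds there are C(19,3) = 969 ways to split 16 among 4 variables.
Subtract solutions that violate a single cap (substitute x_i' = x_i − (cap_i+1)): x_1 ≥ 6 gives C(13,3) = 286; x_2 ≥ 9 gives C(10,3) = 120; x_3 ≥ 4 gives C(15,3) = 455; x_4 ≥ 5 gives C(14,3) = 364. Together 1225.
Add back pairs where two caps are both exceeded: 4 + 84 + 56 + 20 + 10 + 120 = 294.
Subtract triples: 0 + 0 + 4 + 0 = 4.
By inclusion–exclusion the count is 969 − 1225 + 294 − 4 = 34.

34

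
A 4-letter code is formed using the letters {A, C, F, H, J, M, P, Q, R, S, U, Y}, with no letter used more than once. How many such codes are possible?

This is a permutation of 4 out of 12: P(12,4) = 12!/8!.
That product is 12 × 11 × 10 × 9 = 11880.

11880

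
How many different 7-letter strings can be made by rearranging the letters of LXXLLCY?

420

LXXLLCY has 7 letters with L appearing 3 times and X appearing twice.
Dividing 7! = 5040 by 3!·2! = 12 for the repeated letters gives 420.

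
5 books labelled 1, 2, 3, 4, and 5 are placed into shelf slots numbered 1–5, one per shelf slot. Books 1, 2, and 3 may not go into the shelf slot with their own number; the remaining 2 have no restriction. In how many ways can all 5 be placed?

Let Aᵢ (for i ∈ {1, 2, 3}) be the placements that put book i in its forbidden shelf slot. Any j of these fix j positions, leaving (5−j)! ways to fill the rest, and there are C(3,j) ways to pick which j.
By inclusion–exclusion, the number of valid placements is Σ_{j=0}^{3} (−1)^j C(3,j)·(5−j)!.
Computing: 120 − 72 + 18 − 2 = 64.

64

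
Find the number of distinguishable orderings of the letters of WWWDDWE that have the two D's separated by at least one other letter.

Total arrangements of WWWDDWE: 7!/(4!·2!) = 105.
If the two D's are adjacent, glue them into one block, leaving 6 items to arrange: (6)!/(4!) = 30 ways.
Hence 105 − 30 = 75.

75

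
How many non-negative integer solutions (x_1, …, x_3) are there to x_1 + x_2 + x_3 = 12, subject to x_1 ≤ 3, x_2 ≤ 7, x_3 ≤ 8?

By stars and bars, unrestricted non-negative solutions to x_1+…+x_3 = 12 number C(12+2,2) = 91.
Subtract solutions that violate a single cap (substitute x_i' = x_i − (cap_i+1)): x_1 ≥ 4 gives C(10,2) = 45; x_2 ≥ 8 gives C(6,2) = 15; x_3 ≥ 9 gives C(5,2) = 10. Together 70.
Add back pairs where two caps are both exceeded: 1 + 0 + 0 = 1.
By inclusion–exclusion the count is 91 − 70 + 1 = 22.

22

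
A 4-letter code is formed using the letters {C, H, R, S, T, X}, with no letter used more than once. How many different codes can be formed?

Choose and order 4 of the 6 symbols: the first letter has 6 options, the next 5, then 4, 3.
6 × 5 × 4 × 3 = 360.

360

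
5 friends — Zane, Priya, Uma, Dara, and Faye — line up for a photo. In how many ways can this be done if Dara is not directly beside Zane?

72

Of the 5! = 120 arrangements, those with Dara and Zane adjacent number 2 × 4! = 48 (treat the pair as a block with 2 internal orders).
So 120 − 48 = 72 arrangements keep them apart.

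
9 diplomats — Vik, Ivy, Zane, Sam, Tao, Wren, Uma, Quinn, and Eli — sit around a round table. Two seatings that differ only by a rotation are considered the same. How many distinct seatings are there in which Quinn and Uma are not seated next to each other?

Without the restriction there are (8)! = 40320 seatings.
Seatings with Quinn beside Uma: treat them as a block with 2 internal orders, giving 2 × (7)! = 10080.
Subtracting, 40320 − 10080 = 30240.

30240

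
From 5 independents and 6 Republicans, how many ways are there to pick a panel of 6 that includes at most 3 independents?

Split by how many independents are chosen (0 through 3).
Sum: C(5,0)·C(6,6) + C(5,1)·C(6,5) + C(5,2)·C(6,4) + C(5,3)·C(6,3) = 1 + 30 + 150 + 200 = 381.

381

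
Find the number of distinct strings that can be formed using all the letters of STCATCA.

630

The 7 letters of STCATCA have repeats: A appearing twice, C appearing twice, and T appearing twice.
The number of distinct arrangements is 7!/(2!·2!·2!) = 5040/8 = 630.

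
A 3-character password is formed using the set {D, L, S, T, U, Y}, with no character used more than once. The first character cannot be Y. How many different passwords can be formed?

The first character has 6−1 = 5 choices (anything except Y).
The remaining 2 characters are filled from the other 5 symbols without repetition: 5 × 4 = 20.
Total: 5 × 20 = 100.

100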